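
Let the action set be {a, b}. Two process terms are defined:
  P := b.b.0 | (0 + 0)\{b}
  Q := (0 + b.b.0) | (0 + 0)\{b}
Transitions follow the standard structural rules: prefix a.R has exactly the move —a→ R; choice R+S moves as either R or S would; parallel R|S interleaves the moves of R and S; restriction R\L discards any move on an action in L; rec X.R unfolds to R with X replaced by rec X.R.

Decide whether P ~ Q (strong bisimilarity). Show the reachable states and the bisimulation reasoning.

bisimilar

LTS(P): 3 reachable states
  p0 = b.b.0 | (0 + 0)\{b} → —b→ p1
  p1 = b.0 | (0 + 0)\{b} → —b→ p2
  p2 = 0 | (0 + 0)\{b} → ·
LTS(Q): 3 reachable states
  q0 = (0 + b.b.0) | (0 + 0)\{b} → —b→ q1
  q1 = b.0 | (0 + 0)\{b} → —b→ q2
  q2 = 0 | (0 + 0)\{b} → ·
Partition-refinement fixed point:
  B0 = {p0, q0}
  B1 = {p1, q1}
  B2 = {p2, q2}
p0 ∈ B0, q0 ∈ B0 → same block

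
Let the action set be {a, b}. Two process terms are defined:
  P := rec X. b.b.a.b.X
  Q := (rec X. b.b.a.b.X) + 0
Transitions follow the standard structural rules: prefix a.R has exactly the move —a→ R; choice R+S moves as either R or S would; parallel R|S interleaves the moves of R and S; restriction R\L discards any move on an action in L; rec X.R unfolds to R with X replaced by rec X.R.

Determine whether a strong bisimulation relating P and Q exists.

bisimilar

Reachable graph of P (4 states):
  m0 = rec X. b.b.a.b.X → ··b··> m1
  m1 = b.a.b.(rec X. b.b.a.b.X) → ··b··> m2
  m2 = a.b.(rec X. b.b.a.b.X) → ··a··> m3
  m3 = b.(rec X. b.b.a.b.X) → ··b··> m0
Reachable graph of Q (5 states):
  n0 = (rec X. b.b.a.b.X) + 0 → ··b··> n1
  n1 = b.a.b.(rec X. b.b.a.b.X) → ··b··> n2
  n2 = a.b.(rec X. b.b.a.b.X) → ··a··> n3
  n3 = b.(rec X. b.b.a.b.X) → ··b··> n4
  n4 = rec X. b.b.a.b.X → ··b··> n1
Bisimilarity quotient blocks:
  B0 = {m0, n0, n4}
  B1 = {m1, n1}
  B2 = {m2, n2}
  B3 = {m3, n3}
m0 ∈ B0, n0 ∈ B0 → same block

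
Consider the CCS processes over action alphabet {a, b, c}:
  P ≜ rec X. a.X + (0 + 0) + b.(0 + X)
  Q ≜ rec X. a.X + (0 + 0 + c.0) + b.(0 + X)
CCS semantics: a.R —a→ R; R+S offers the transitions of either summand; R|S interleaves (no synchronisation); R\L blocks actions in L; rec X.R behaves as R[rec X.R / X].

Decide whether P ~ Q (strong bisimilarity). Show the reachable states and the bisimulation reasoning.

NO

Reachable graph of P (2 states):
  p0 = rec X. a.X + (0 + 0) + b.(0 + X) | —a→ p0, —b→ p1
  p1 = 0 + (rec X. a.X + (0 + 0) + b.(0 + X)) | —a→ p0, —b→ p1
Reachable graph of Q (3 states):
  q0 = rec X. a.X + (0 + 0 + c.0) + b.(0 + X) | —a→ q0, —b→ q1, —c→ q2
  q1 = 0 + (rec X. a.X + (0 + 0 + c.0) + b.(0 + X)) | —a→ q0, —b→ q1, —c→ q2
  q2 = 0 | stopped
Coarsest stable partition (strong bisimilarity classes):
  B0 = {p0, p1}
  B1 = {q0, q1}
  B2 = {q2}
p0 ∈ B0, q0 ∈ B1 → different blocks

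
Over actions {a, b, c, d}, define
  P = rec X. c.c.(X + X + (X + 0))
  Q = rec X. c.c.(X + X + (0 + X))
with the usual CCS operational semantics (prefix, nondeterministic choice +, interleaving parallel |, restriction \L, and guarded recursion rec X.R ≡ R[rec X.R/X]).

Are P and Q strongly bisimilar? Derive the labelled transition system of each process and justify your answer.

P's transition system — 3 states:
  p0 = rec X. c.c.(X + X + (X + 0)) → ··c··> p1
  p1 = c.((rec X. c.c.(X + X + (X + 0))) + (rec X. c.c.(X + X + (X + 0))) + ((rec X. c.c.(X + X + (X + 0))) + 0)) → ··c··> p2
  p2 = (rec X. c.c.(X + X + (X + 0))) + (rec X. c.c.(X + X + (X + 0))) + ((rec X. c.c.(X + X + (X + 0))) + 0) → ··c··> p1
Q's transition system — 3 states:
  q0 = rec X. c.c.(X + X + (0 + X)) → ··c··> q1
  q1 = c.((rec X. c.c.(X + X + (0 + X))) + (rec X. c.c.(X + X + (0 + X))) + (0 + (rec X. c.c.(X + X + (0 + X))))) → ··c··> q2
  q2 = (rec X. c.c.(X + X + (0 + X))) + (rec X. c.c.(X + X + (0 + X))) + (0 + (rec X. c.c.(X + X + (0 + X)))) → ··c··> q1
Bisimilarity quotient blocks:
  B0 = {p0, p1, p2, q0, q1, q2}
p0 ∈ B0, q0 ∈ B0 → same block

bisimilar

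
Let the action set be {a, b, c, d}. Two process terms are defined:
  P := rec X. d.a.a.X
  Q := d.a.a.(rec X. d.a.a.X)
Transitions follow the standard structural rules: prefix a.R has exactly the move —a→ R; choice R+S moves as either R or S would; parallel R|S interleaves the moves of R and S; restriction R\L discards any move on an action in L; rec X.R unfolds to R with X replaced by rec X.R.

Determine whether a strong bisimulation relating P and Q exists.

LTS(P): 3 reachable states
  p0 = rec X. d.a.a.X ⊢ =d=> p1
  p1 = a.a.(rec X. d.a.a.X) ⊢ =a=> p2
  p2 = a.(rec X. d.a.a.X) ⊢ =a=> p0
LTS(Q): 4 reachable states
  q0 = d.a.a.(rec X. d.a.a.X) ⊢ =d=> q1
  q1 = a.a.(rec X. d.a.a.X) ⊢ =a=> q2
  q2 = a.(rec X. d.a.a.X) ⊢ =a=> q3
  q3 = rec X. d.a.a.X ⊢ =d=> q1
Partition-refinement fixed point:
  B0 = {p0, q0, q3}
  B1 = {p1, q1}
  B2 = {p2, q2}
p0 ∈ B0, q0 ∈ B0 → same block

YES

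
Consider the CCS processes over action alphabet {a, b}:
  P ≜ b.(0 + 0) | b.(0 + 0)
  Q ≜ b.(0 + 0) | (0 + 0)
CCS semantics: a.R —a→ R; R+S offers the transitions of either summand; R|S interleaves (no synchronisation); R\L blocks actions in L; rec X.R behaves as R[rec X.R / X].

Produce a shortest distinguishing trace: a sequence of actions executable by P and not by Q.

bb

LTS(P): 4 reachable states
  p0 = b.(0 + 0) | b.(0 + 0) :: =b=> p1, =b=> p2
  p1 = (0 + 0) | b.(0 + 0) :: =b=> p3
  p2 = b.(0 + 0) | (0 + 0) :: =b=> p3
  p3 = (0 + 0) | (0 + 0) :: stopped
LTS(Q): 2 reachable states
  q0 = b.(0 + 0) | (0 + 0) :: =b=> q1
  q1 = (0 + 0) | (0 + 0) :: stopped
Run σ = ⟨bb⟩ on P: start {p0}
  step 1 (b): {p1, p2}
  step 2 (b): {p3}
  ✓ P
Run σ = ⟨bb⟩ on Q: start {q0}
  step 1 (b): {q1}
  step 2 (b): ∅  — Q cannot continue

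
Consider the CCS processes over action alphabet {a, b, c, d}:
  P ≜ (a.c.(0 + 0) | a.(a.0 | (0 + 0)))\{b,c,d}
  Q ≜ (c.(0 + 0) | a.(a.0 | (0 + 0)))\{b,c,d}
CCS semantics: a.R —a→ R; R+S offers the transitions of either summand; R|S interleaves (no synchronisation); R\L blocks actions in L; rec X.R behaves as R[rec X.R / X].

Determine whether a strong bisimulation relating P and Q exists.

P's transition system — 6 states:
  s0 = (a.c.(0 + 0) | a.(a.0 | (0 + 0)))\{b,c,d} has moves --a--▸ s1, --a--▸ s2
  s1 = (a.c.(0 + 0) | (a.0 | (0 + 0)))\{b,c,d} has moves --a--▸ s3, --a--▸ s4
  s2 = (c.(0 + 0) | a.(a.0 | (0 + 0)))\{b,c,d} has moves --a--▸ s4
  s3 = (a.c.(0 + 0) | (0 | (0 + 0)))\{b,c,d} has moves --a--▸ s5
  s4 = (c.(0 + 0) | (a.0 | (0 + 0)))\{b,c,d} has moves --a--▸ s5
  s5 = (c.(0 + 0) | (0 | (0 + 0)))\{b,c,d} has moves deadlocked
Q's transition system — 3 states:
  t0 = (c.(0 + 0) | a.(a.0 | (0 + 0)))\{b,c,d} has moves --a--▸ t1
  t1 = (c.(0 + 0) | (a.0 | (0 + 0)))\{b,c,d} has moves --a--▸ t2
  t2 = (c.(0 + 0) | (0 | (0 + 0)))\{b,c,d} has moves deadlocked
Coarsest stable partition (strong bisimilarity classes):
  B0 = {s0}
  B1 = {s1, s2, t0}
  B2 = {s3, s4, t1}
  B3 = {s5, t2}
s0 ∈ B0, t0 ∈ B1 → different blocks

P ≁ Q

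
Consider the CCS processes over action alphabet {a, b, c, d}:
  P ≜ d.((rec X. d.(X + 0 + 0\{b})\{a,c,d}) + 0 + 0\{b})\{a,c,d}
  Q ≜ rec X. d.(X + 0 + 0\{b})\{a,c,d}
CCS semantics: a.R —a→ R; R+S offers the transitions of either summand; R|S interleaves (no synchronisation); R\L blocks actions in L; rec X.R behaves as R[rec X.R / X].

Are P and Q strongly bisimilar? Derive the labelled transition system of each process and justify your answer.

P ~ Q

P's transition system — 2 states:
  s0 = d.((rec X. d.(X + 0 + 0\{b})\{a,c,d}) + 0 + 0\{b})\{a,c,d} ⊢ ··d··> s1
  s1 = ((rec X. d.(X + 0 + 0\{b})\{a,c,d}) + 0 + 0\{b})\{a,c,d} ⊢ ·
Q's transition system — 2 states:
  t0 = rec X. d.(X + 0 + 0\{b})\{a,c,d} ⊢ ··d··> t1
  t1 = ((rec X. d.(X + 0 + 0\{b})\{a,c,d}) + 0 + 0\{b})\{a,c,d} ⊢ ·
Partition-refinement fixed point:
  B0 = {s0, t0}
  B1 = {s1, t1}
s0 ∈ B0, t0 ∈ B0 → same block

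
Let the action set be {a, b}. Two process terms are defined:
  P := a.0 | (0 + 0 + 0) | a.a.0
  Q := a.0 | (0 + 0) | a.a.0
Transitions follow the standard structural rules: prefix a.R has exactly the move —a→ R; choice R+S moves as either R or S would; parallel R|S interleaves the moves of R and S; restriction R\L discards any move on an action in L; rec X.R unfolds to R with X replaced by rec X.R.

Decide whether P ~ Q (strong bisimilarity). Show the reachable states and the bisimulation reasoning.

P's transition system — 6 states:
  u0 = a.0 | (0 + 0 + 0) | a.a.0 ⊢ -a-> u1, -a-> u2
  u1 = 0 | (0 + 0 + 0) | a.a.0 ⊢ -a-> u3
  u2 = a.0 | (0 + 0 + 0) | a.0 ⊢ -a-> u3, -a-> u4
  u3 = 0 | (0 + 0 + 0) | a.0 ⊢ -a-> u5
  u4 = a.0 | (0 + 0 + 0) | 0 ⊢ -a-> u5
  u5 = 0 | (0 + 0 + 0) | 0 ⊢ stopped
Q's transition system — 6 states:
  v0 = a.0 | (0 + 0) | a.a.0 ⊢ -a-> v1, -a-> v2
  v1 = 0 | (0 + 0) | a.a.0 ⊢ -a-> v3
  v2 = a.0 | (0 + 0) | a.0 ⊢ -a-> v3, -a-> v4
  v3 = 0 | (0 + 0) | a.0 ⊢ -a-> v5
  v4 = a.0 | (0 + 0) | 0 ⊢ -a-> v5
  v5 = 0 | (0 + 0) | 0 ⊢ stopped
Partition-refinement fixed point:
  B0 = {u0, v0}
  B1 = {u1, u2, v1, v2}
  B2 = {u3, u4, v3, v4}
  B3 = {u5, v5}
u0 ∈ B0, v0 ∈ B0 → same block

P ~ Q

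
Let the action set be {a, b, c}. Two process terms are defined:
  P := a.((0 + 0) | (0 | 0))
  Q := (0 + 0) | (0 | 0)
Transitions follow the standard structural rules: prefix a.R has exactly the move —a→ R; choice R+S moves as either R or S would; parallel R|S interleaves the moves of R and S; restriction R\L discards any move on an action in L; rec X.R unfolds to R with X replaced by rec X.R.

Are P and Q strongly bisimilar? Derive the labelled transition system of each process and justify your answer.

NO

Reachable graph of P (2 states):
  u0 = a.((0 + 0) | (0 | 0)) | ··a··> u1
  u1 = (0 + 0) | (0 | 0) | stopped
Reachable graph of Q (1 states):
  v0 = (0 + 0) | (0 | 0) | stopped
Coarsest stable partition (strong bisimilarity classes):
  B0 = {u0}
  B1 = {u1, v0}
u0 ∈ B0, v0 ∈ B1 → different blocks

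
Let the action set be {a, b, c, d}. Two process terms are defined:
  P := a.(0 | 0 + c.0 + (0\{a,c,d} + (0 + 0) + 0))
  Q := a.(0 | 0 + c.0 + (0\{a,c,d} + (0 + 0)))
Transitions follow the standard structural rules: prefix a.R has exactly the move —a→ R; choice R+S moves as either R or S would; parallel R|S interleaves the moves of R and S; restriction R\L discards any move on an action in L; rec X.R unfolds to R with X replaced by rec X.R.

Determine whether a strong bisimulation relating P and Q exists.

bisimilar

P's transition system — 3 states:
  u0 = a.(0 | 0 + c.0 + (0\{a,c,d} + (0 + 0) + 0)) ⊢ =a=> u1
  u1 = 0 | 0 + c.0 + (0\{a,c,d} + (0 + 0) + 0) ⊢ =c=> u2
  u2 = 0 ⊢ stopped
Q's transition system — 3 states:
  v0 = a.(0 | 0 + c.0 + (0\{a,c,d} + (0 + 0))) ⊢ =a=> v1
  v1 = 0 | 0 + c.0 + (0\{a,c,d} + (0 + 0)) ⊢ =c=> v2
  v2 = 0 ⊢ stopped
Partition-refinement fixed point:
  B0 = {u0, v0}
  B1 = {u1, v1}
  B2 = {u2, v2}
u0 ∈ B0, v0 ∈ B0 → same block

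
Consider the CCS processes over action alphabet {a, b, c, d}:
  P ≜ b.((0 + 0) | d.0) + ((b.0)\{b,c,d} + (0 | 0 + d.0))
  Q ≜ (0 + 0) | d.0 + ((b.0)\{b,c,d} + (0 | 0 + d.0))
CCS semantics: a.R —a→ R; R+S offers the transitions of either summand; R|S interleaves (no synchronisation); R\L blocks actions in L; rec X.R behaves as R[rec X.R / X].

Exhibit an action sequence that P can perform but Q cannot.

Reachable graph of P (4 states):
  u0 = b.((0 + 0) | d.0) + ((b.0)\{b,c,d} + (0 | 0 + d.0)) | =b=> u1, =d=> u2
  u1 = (0 + 0) | d.0 | =d=> u3
  u2 = 0 | stopped
  u3 = (0 + 0) | 0 | stopped
Reachable graph of Q (3 states):
  v0 = (0 + 0) | d.0 + ((b.0)\{b,c,d} + (0 | 0 + d.0)) | =d=> v1, =d=> v2
  v1 = (0 + 0) | 0 | stopped
  v2 = 0 | stopped
Run σ = ⟨b⟩ on P: start {u0}
  after b @ step 1: {u1}
  — P admits the full trace.
Run σ = ⟨b⟩ on Q: start {v0}
  after b @ step 1: ∅  — Q cannot continue

b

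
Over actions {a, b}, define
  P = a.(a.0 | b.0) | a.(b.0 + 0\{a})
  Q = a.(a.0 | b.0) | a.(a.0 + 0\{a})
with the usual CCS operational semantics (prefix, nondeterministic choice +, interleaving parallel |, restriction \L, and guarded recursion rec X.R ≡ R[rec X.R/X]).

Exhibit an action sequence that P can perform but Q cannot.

LTS(P): 15 reachable states
  u0 = a.(a.0 | b.0) | a.(b.0 + 0\{a}) :: —a→ u1, —a→ u2
  u1 = a.(a.0 | b.0) | (b.0 + 0\{a}) :: —a→ u3, —b→ u4
  u2 = a.0 | b.0 | a.(b.0 + 0\{a}) :: —a→ u3, —a→ u5, —b→ u6
  u3 = a.0 | b.0 | (b.0 + 0\{a}) :: —a→ u7, —b→ u8, —b→ u9
  u4 = a.(a.0 | b.0) | 0 :: —a→ u9
  u5 = 0 | b.0 | a.(b.0 + 0\{a}) :: —a→ u7, —b→ u10
  u6 = a.0 | 0 | a.(b.0 + 0\{a}) :: —a→ u10, —a→ u8
  u7 = 0 | b.0 | (b.0 + 0\{a}) :: —b→ u11, —b→ u12
  u8 = a.0 | 0 | (b.0 + 0\{a}) :: —a→ u11, —b→ u13
  u9 = a.0 | b.0 | 0 :: —a→ u12, —b→ u13
  u10 = 0 | 0 | a.(b.0 + 0\{a}) :: —a→ u11
  u11 = 0 | 0 | (b.0 + 0\{a}) :: —b→ u14
  u12 = 0 | b.0 | 0 :: —b→ u14
  u13 = a.0 | 0 | 0 :: —a→ u14
  u14 = 0 | 0 | 0 :: deadlocked
LTS(Q): 15 reachable states
  v0 = a.(a.0 | b.0) | a.(a.0 + 0\{a}) :: —a→ v1, —a→ v2
  v1 = a.(a.0 | b.0) | (a.0 + 0\{a}) :: —a→ v3, —a→ v4
  v2 = a.0 | b.0 | a.(a.0 + 0\{a}) :: —a→ v4, —a→ v5, —b→ v6
  v3 = a.(a.0 | b.0) | 0 :: —a→ v7
  v4 = a.0 | b.0 | (a.0 + 0\{a}) :: —a→ v7, —a→ v8, —b→ v9
  v5 = 0 | b.0 | a.(a.0 + 0\{a}) :: —a→ v8, —b→ v10
  v6 = a.0 | 0 | a.(a.0 + 0\{a}) :: —a→ v10, —a→ v9
  v7 = a.0 | b.0 | 0 :: —a→ v11, —b→ v12
  v8 = 0 | b.0 | (a.0 + 0\{a}) :: —a→ v11, —b→ v13
  v9 = a.0 | 0 | (a.0 + 0\{a}) :: —a→ v12, —a→ v13
  v10 = 0 | 0 | a.(a.0 + 0\{a}) :: —a→ v13
  v11 = 0 | b.0 | 0 :: —b→ v14
  v12 = a.0 | 0 | 0 :: —a→ v14
  v13 = 0 | 0 | (a.0 + 0\{a}) :: —a→ v14
  v14 = 0 | 0 | 0 :: deadlocked
Trace ⟨aabb⟩ through P, begin at {u0}:
  after a @ step 1: {u1, u2}
  after a @ step 2: {u3, u5}
  after b @ step 3: {u10, u8, u9}
  after b @ step 4: {u13}
  P completes σ.
Trace ⟨aabb⟩ through Q, begin at {v0}:
  after a @ step 1: {v1, v2}
  after a @ step 2: {v3, v4, v5}
  after b @ step 3: {v10, v9}
  after b @ step 4: ∅ (Q stuck)

aabb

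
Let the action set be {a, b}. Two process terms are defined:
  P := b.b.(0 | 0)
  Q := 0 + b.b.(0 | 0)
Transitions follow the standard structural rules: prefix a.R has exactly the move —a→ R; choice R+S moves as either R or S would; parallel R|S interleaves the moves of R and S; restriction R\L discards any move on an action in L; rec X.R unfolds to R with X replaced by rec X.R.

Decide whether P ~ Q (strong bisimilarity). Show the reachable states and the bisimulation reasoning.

P ~ Q

Reachable graph of P (3 states):
  p0 = b.b.(0 | 0) has moves --b--▸ p1
  p1 = b.(0 | 0) has moves --b--▸ p2
  p2 = 0 | 0 has moves deadlocked
Reachable graph of Q (3 states):
  q0 = 0 + b.b.(0 | 0) has moves --b--▸ q1
  q1 = b.(0 | 0) has moves --b--▸ q2
  q2 = 0 | 0 has moves deadlocked
Partition-refinement fixed point:
  B0 = {p0, q0}
  B1 = {p1, q1}
  B2 = {p2, q2}
p0 ∈ B0, q0 ∈ B0 → same block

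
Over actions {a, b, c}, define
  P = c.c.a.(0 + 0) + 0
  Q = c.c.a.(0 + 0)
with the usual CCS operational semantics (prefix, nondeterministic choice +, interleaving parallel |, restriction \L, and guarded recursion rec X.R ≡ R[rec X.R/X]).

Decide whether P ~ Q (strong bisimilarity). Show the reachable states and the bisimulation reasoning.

Reachable graph of P (4 states):
  p0 = c.c.a.(0 + 0) + 0 → --c--▸ p1
  p1 = c.a.(0 + 0) → --c--▸ p2
  p2 = a.(0 + 0) → --a--▸ p3
  p3 = 0 + 0 → (no moves)
Reachable graph of Q (4 states):
  q0 = c.c.a.(0 + 0) → --c--▸ q1
  q1 = c.a.(0 + 0) → --c--▸ q2
  q2 = a.(0 + 0) → --a--▸ q3
  q3 = 0 + 0 → (no moves)
Partition-refinement fixed point:
  B0 = {p0, q0}
  B1 = {p1, q1}
  B2 = {p2, q2}
  B3 = {p3, q3}
p0 ∈ B0, q0 ∈ B0 → same block

P ~ Q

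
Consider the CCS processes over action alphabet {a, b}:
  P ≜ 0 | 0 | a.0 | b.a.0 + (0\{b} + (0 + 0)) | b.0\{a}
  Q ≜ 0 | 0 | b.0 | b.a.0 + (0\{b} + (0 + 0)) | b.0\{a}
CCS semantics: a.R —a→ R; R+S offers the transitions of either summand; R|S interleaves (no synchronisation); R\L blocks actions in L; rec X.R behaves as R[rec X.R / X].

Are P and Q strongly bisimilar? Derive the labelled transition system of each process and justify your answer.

P's transition system — 7 states:
  u0 = 0 | 0 | a.0 | b.a.0 + (0\{b} + (0 + 0)) | b.0\{a} has moves -a-> u1, -b-> u2, -b-> u3
  u1 = 0 | 0 | 0 | b.a.0 has moves -b-> u4
  u2 = (0\{b} + (0 + 0)) | 0\{a} has moves (no moves)
  u3 = 0 | 0 | a.0 | a.0 has moves -a-> u4, -a-> u5
  u4 = 0 | 0 | 0 | a.0 has moves -a-> u6
  u5 = 0 | 0 | a.0 | 0 has moves -a-> u6
  u6 = 0 | 0 | 0 | 0 has moves (no moves)
Q's transition system — 7 states:
  v0 = 0 | 0 | b.0 | b.a.0 + (0\{b} + (0 + 0)) | b.0\{a} has moves -b-> v1, -b-> v2, -b-> v3
  v1 = (0\{b} + (0 + 0)) | 0\{a} has moves (no moves)
  v2 = 0 | 0 | 0 | b.a.0 has moves -b-> v4
  v3 = 0 | 0 | b.0 | a.0 has moves -a-> v5, -b-> v4
  v4 = 0 | 0 | 0 | a.0 has moves -a-> v6
  v5 = 0 | 0 | b.0 | 0 has moves -b-> v6
  v6 = 0 | 0 | 0 | 0 has moves (no moves)
Coarsest stable partition (strong bisimilarity classes):
  B0 = {u0}
  B1 = {u1, v2}
  B2 = {u4, u5, v4}
  B3 = {u2, u6, v1, v6}
  B4 = {u3}
  B5 = {v0}
  B6 = {v3}
  B7 = {v5}
u0 ∈ B0, v0 ∈ B5 → different blocks

P ≁ Q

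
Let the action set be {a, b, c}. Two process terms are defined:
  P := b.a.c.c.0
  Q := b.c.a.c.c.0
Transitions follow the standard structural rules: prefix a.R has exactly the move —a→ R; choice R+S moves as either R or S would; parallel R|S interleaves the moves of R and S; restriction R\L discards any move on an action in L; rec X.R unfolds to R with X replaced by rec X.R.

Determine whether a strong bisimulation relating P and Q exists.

P's transition system — 5 states:
  m0 = b.a.c.c.0 has moves —b→ m1
  m1 = a.c.c.0 has moves —a→ m2
  m2 = c.c.0 has moves —c→ m3
  m3 = c.0 has moves —c→ m4
  m4 = 0 has moves stopped
Q's transition system — 6 states:
  n0 = b.c.a.c.c.0 has moves —b→ n1
  n1 = c.a.c.c.0 has moves —c→ n2
  n2 = a.c.c.0 has moves —a→ n3
  n3 = c.c.0 has moves —c→ n4
  n4 = c.0 has moves —c→ n5
  n5 = 0 has moves stopped
Coarsest stable partition (strong bisimilarity classes):
  B0 = {m0}
  B1 = {m1, n2}
  B2 = {m2, n3}
  B3 = {m3, n4}
  B4 = {m4, n5}
  B5 = {n0}
  B6 = {n1}
m0 ∈ B0, n0 ∈ B5 → different blocks

P ≁ Q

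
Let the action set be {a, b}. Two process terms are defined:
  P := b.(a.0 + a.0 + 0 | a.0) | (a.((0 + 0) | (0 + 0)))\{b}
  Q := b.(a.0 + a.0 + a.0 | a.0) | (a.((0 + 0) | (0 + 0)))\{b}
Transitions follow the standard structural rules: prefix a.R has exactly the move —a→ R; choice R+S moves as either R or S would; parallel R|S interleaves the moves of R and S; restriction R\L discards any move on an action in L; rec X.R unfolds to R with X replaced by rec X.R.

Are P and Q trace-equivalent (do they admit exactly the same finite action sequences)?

traces(P) ≠ traces(Q) — witness ⟨abaa⟩

Reachable graph of P (8 states):
  m0 = b.(a.0 + a.0 + 0 | a.0) | (a.((0 + 0) | (0 + 0)))\{b} ⊢ —a→ m1, —b→ m2
  m1 = b.(a.0 + a.0 + 0 | a.0) | ((0 + 0) | (0 + 0))\{b} ⊢ —b→ m3
  m2 = (a.0 + a.0 + 0 | a.0) | (a.((0 + 0) | (0 + 0)))\{b} ⊢ —a→ m3, —a→ m4, —a→ m5
  m3 = (a.0 + a.0 + 0 | a.0) | ((0 + 0) | (0 + 0))\{b} ⊢ —a→ m6, —a→ m7
  m4 = 0 | (a.((0 + 0) | (0 + 0)))\{b} ⊢ —a→ m6
  m5 = 0 | 0 | (a.((0 + 0) | (0 + 0)))\{b} ⊢ —a→ m7
  m6 = 0 | ((0 + 0) | (0 + 0))\{b} ⊢ ·
  m7 = 0 | 0 | ((0 + 0) | (0 + 0))\{b} ⊢ ·
Reachable graph of Q (12 states):
  n0 = b.(a.0 + a.0 + a.0 | a.0) | (a.((0 + 0) | (0 + 0)))\{b} ⊢ —a→ n1, —b→ n2
  n1 = b.(a.0 + a.0 + a.0 | a.0) | ((0 + 0) | (0 + 0))\{b} ⊢ —b→ n3
  n2 = (a.0 + a.0 + a.0 | a.0) | (a.((0 + 0) | (0 + 0)))\{b} ⊢ —a→ n3, —a→ n4, —a→ n5, —a→ n6
  n3 = (a.0 + a.0 + a.0 | a.0) | ((0 + 0) | (0 + 0))\{b} ⊢ —a→ n7, —a→ n8, —a→ n9
  n4 = 0 | (a.((0 + 0) | (0 + 0)))\{b} ⊢ —a→ n7
  n5 = 0 | a.0 | (a.((0 + 0) | (0 + 0)))\{b} ⊢ —a→ n10, —a→ n8
  n6 = a.0 | 0 | (a.((0 + 0) | (0 + 0)))\{b} ⊢ —a→ n10, —a→ n9
  n7 = 0 | ((0 + 0) | (0 + 0))\{b} ⊢ ·
  n8 = 0 | a.0 | ((0 + 0) | (0 + 0))\{b} ⊢ —a→ n11
  n9 = a.0 | 0 | ((0 + 0) | (0 + 0))\{b} ⊢ —a→ n11
  n10 = 0 | 0 | (a.((0 + 0) | (0 + 0)))\{b} ⊢ —a→ n11
  n11 = 0 | 0 | ((0 + 0) | (0 + 0))\{b} ⊢ ·
Trace ⟨abaa⟩ through Q, begin at {n0}:
  step 1 (a): {n1}
  step 2 (b): {n3}
  step 3 (a): {n7, n8, n9}
  step 4 (a): {n11}
  — Q admits the full trace.
Trace ⟨abaa⟩ through P, begin at {m0}:
  step 1 (a): {m1}
  step 2 (b): {m3}
  step 3 (a): {m6, m7}
  step 4 (a): ∅  — P cannot continue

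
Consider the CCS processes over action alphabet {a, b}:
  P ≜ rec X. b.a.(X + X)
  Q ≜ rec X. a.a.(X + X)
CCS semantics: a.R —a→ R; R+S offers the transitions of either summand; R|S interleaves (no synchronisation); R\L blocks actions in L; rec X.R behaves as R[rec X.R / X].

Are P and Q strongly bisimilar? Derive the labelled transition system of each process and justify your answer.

not bisimilar

P's transition system — 3 states:
  p0 = rec X. b.a.(X + X) | =b=> p1
  p1 = a.((rec X. b.a.(X + X)) + (rec X. b.a.(X + X))) | =a=> p2
  p2 = (rec X. b.a.(X + X)) + (rec X. b.a.(X + X)) | =b=> p1
Q's transition system — 3 states:
  q0 = rec X. a.a.(X + X) | =a=> q1
  q1 = a.((rec X. a.a.(X + X)) + (rec X. a.a.(X + X))) | =a=> q2
  q2 = (rec X. a.a.(X + X)) + (rec X. a.a.(X + X)) | =a=> q1
Partition-refinement fixed point:
  B0 = {p0, p2}
  B1 = {p1}
  B2 = {q0, q1, q2}
p0 ∈ B0, q0 ∈ B2 → different blocks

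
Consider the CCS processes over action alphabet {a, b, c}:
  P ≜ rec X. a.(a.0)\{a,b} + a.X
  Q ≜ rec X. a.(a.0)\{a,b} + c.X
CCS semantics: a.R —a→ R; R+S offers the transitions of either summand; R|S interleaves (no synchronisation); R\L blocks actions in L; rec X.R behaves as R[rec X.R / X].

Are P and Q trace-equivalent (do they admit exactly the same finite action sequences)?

traces(P) ≠ traces(Q) — witness ⟨aa⟩

Reachable graph of P (2 states):
  u0 = rec X. a.(a.0)\{a,b} + a.X has moves ··a··> u0, ··a··> u1
  u1 = (a.0)\{a,b} has moves stopped
Reachable graph of Q (2 states):
  v0 = rec X. a.(a.0)\{a,b} + c.X has moves ··a··> v1, ··c··> v0
  v1 = (a.0)\{a,b} has moves stopped
Trace ⟨aa⟩ through P, begin at {u0}:
  [1] a ⇒ {u0, u1}
  [2] a ⇒ {u0, u1}
  P completes σ.
Trace ⟨aa⟩ through Q, begin at {v0}:
  [1] a ⇒ {v1}
  [2] a ⇒ no successor for Q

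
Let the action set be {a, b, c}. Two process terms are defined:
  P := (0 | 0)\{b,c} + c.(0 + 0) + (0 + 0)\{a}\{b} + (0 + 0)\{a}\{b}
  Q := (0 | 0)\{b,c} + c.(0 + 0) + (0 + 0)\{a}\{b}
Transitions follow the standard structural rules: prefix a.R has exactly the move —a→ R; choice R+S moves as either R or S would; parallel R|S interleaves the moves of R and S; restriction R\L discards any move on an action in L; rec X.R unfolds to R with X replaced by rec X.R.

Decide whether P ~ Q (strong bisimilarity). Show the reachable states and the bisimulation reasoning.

P ~ Q

Reachable graph of P (2 states):
  m0 = (0 | 0)\{b,c} + c.(0 + 0) + (0 + 0)\{a}\{b} + (0 + 0)\{a}\{b} | —c→ m1
  m1 = 0 + 0 | ·
Reachable graph of Q (2 states):
  n0 = (0 | 0)\{b,c} + c.(0 + 0) + (0 + 0)\{a}\{b} | —c→ n1
  n1 = 0 + 0 | ·
Bisimilarity quotient blocks:
  B0 = {m0, n0}
  B1 = {m1, n1}
m0 ∈ B0, n0 ∈ B0 → same block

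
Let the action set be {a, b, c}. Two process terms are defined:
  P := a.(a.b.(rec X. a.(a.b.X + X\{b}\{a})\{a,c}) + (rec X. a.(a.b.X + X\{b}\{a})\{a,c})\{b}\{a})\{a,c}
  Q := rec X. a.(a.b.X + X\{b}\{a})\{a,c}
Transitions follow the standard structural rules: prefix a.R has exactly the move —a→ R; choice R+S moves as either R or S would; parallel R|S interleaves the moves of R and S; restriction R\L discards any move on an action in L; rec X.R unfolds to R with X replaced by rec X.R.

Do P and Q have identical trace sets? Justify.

Reachable graph of P (2 states):
  p0 = a.(a.b.(rec X. a.(a.b.X + X\{b}\{a})\{a,c}) + (rec X. a.(a.b.X + X\{b}\{a})\{a,c})\{b}\{a})\{a,c} has moves --a--▸ p1
  p1 = (a.b.(rec X. a.(a.b.X + X\{b}\{a})\{a,c}) + (rec X. a.(a.b.X + X\{b}\{a})\{a,c})\{b}\{a})\{a,c} has moves (no moves)
Reachable graph of Q (2 states):
  q0 = rec X. a.(a.b.X + X\{b}\{a})\{a,c} has moves --a--▸ q1
  q1 = (a.b.(rec X. a.(a.b.X + X\{b}\{a})\{a,c}) + (rec X. a.(a.b.X + X\{b}\{a})\{a,c})\{b}\{a})\{a,c} has moves (no moves)
Partition-refinement fixed point:
  B0 = {p0, q0}
  B1 = {p1, q1}
p0 ∈ B0, q0 ∈ B0 → same block
Bisimilar ⇒ trace-equivalent.

YES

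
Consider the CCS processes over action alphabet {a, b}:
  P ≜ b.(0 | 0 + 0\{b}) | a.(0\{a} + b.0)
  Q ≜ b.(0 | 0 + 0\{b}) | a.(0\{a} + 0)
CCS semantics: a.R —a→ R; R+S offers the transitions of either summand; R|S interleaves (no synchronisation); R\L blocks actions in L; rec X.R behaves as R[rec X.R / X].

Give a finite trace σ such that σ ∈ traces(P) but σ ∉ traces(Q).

abb

LTS(P): 6 reachable states
  p0 = b.(0 | 0 + 0\{b}) | a.(0\{a} + b.0) ⊢ -a-> p1, -b-> p2
  p1 = b.(0 | 0 + 0\{b}) | (0\{a} + b.0) ⊢ -b-> p3, -b-> p4
  p2 = (0 | 0 + 0\{b}) | a.(0\{a} + b.0) ⊢ -a-> p3
  p3 = (0 | 0 + 0\{b}) | (0\{a} + b.0) ⊢ -b-> p5
  p4 = b.(0 | 0 + 0\{b}) | 0 ⊢ -b-> p5
  p5 = (0 | 0 + 0\{b}) | 0 ⊢ deadlocked
LTS(Q): 4 reachable states
  q0 = b.(0 | 0 + 0\{b}) | a.(0\{a} + 0) ⊢ -a-> q1, -b-> q2
  q1 = b.(0 | 0 + 0\{b}) | (0\{a} + 0) ⊢ -b-> q3
  q2 = (0 | 0 + 0\{b}) | a.(0\{a} + 0) ⊢ -a-> q3
  q3 = (0 | 0 + 0\{b}) | (0\{a} + 0) ⊢ deadlocked
Run σ = ⟨abb⟩ on P: start {p0}
  [1] a ⇒ {p1}
  [2] b ⇒ {p3, p4}
  [3] b ⇒ {p5}
  P completes σ.
Run σ = ⟨abb⟩ on Q: start {q0}
  [1] a ⇒ {q1}
  [2] b ⇒ {q3}
  [3] b ⇒ ∅  — Q cannot continue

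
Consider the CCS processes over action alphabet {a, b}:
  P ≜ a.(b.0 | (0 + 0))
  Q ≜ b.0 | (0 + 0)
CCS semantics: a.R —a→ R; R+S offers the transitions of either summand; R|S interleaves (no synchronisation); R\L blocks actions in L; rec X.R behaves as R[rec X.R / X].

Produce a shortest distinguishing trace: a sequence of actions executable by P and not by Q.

a

P's transition system — 3 states:
  u0 = a.(b.0 | (0 + 0)) | =a=> u1
  u1 = b.0 | (0 + 0) | =b=> u2
  u2 = 0 | (0 + 0) | ·
Q's transition system — 2 states:
  v0 = b.0 | (0 + 0) | =b=> v1
  v1 = 0 | (0 + 0) | ·
Executing a from P (initial set {u0}):
  [1] a ⇒ {u1}
  P completes σ.
Executing a from Q (initial set {v0}):
  [1] a ⇒ no successor for Q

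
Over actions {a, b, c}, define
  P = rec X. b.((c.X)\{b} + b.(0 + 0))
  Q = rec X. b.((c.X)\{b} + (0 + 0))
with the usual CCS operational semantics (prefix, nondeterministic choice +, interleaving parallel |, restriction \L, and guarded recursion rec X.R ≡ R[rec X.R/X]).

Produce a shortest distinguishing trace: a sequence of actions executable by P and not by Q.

P's transition system — 4 states:
  p0 = rec X. b.((c.X)\{b} + b.(0 + 0)) | -b-> p1
  p1 = (c.(rec X. b.((c.X)\{b} + b.(0 + 0))))\{b} + b.(0 + 0) | -b-> p2, -c-> p3
  p2 = 0 + 0 | stopped
  p3 = (rec X. b.((c.X)\{b} + b.(0 + 0)))\{b} | stopped
Q's transition system — 3 states:
  q0 = rec X. b.((c.X)\{b} + (0 + 0)) | -b-> q1
  q1 = (c.(rec X. b.((c.X)\{b} + (0 + 0))))\{b} + (0 + 0) | -c-> q2
  q2 = (rec X. b.((c.X)\{b} + (0 + 0)))\{b} | stopped
Trace ⟨bb⟩ through P, begin at {p0}:
  step 1 (b): {p1}
  step 2 (b): {p2}
  — P admits the full trace.
Trace ⟨bb⟩ through Q, begin at {q0}:
  step 1 (b): {q1}
  step 2 (b): ∅ (Q stuck)

bb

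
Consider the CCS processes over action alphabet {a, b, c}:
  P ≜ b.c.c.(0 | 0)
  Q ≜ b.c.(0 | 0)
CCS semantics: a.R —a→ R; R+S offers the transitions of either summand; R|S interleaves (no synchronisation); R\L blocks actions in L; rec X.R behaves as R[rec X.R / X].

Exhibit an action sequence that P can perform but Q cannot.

bcc

P's transition system — 4 states:
  p0 = b.c.c.(0 | 0) :: ··b··> p1
  p1 = c.c.(0 | 0) :: ··c··> p2
  p2 = c.(0 | 0) :: ··c··> p3
  p3 = 0 | 0 :: deadlocked
Q's transition system — 3 states:
  q0 = b.c.(0 | 0) :: ··b··> q1
  q1 = c.(0 | 0) :: ··c··> q2
  q2 = 0 | 0 :: deadlocked
Run σ = ⟨bcc⟩ on P: start {p0}
  [1] b ⇒ {p1}
  [2] c ⇒ {p2}
  [3] c ⇒ {p3}
  P completes σ.
Run σ = ⟨bcc⟩ on Q: start {q0}
  [1] b ⇒ {q1}
  [2] c ⇒ {q2}
  [3] c ⇒ no successor for Q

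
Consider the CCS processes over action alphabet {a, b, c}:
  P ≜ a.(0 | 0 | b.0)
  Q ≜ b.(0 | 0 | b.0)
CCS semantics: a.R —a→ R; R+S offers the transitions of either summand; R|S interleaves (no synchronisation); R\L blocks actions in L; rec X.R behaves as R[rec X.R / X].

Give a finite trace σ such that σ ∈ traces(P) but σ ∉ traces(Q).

a

LTS(P): 3 reachable states
  s0 = a.(0 | 0 | b.0) | -a-> s1
  s1 = 0 | 0 | b.0 | -b-> s2
  s2 = 0 | 0 | 0 | stopped
LTS(Q): 3 reachable states
  t0 = b.(0 | 0 | b.0) | -b-> t1
  t1 = 0 | 0 | b.0 | -b-> t2
  t2 = 0 | 0 | 0 | stopped
Run σ = ⟨a⟩ on P: start {s0}
  [1] a ⇒ {s1}
  — P admits the full trace.
Run σ = ⟨a⟩ on Q: start {t0}
  [1] a ⇒ ∅  — Q cannot continue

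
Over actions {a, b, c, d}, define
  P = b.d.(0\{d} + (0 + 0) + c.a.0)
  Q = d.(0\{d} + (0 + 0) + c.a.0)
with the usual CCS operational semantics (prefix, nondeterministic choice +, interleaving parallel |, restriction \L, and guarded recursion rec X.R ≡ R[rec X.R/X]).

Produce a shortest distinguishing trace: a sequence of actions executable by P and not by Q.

Reachable graph of P (5 states):
  p0 = b.d.(0\{d} + (0 + 0) + c.a.0) :: —b→ p1
  p1 = d.(0\{d} + (0 + 0) + c.a.0) :: —d→ p2
  p2 = 0\{d} + (0 + 0) + c.a.0 :: —c→ p3
  p3 = a.0 :: —a→ p4
  p4 = 0 :: ·
Reachable graph of Q (4 states):
  q0 = d.(0\{d} + (0 + 0) + c.a.0) :: —d→ q1
  q1 = 0\{d} + (0 + 0) + c.a.0 :: —c→ q2
  q2 = a.0 :: —a→ q3
  q3 = 0 :: ·
Trace ⟨b⟩ through P, begin at {p0}:
  step 1 (b): {p1}
  — P admits the full trace.
Trace ⟨b⟩ through Q, begin at {q0}:
  step 1 (b): ∅ (Q stuck)

b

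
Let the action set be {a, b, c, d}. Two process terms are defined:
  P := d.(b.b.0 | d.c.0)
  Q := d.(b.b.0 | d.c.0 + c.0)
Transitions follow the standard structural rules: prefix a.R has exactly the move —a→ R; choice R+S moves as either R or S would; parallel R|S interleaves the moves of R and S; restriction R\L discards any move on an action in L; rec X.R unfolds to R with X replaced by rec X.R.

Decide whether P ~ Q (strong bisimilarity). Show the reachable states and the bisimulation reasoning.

NO

P's transition system — 10 states:
  p0 = d.(b.b.0 | d.c.0) → —d→ p1
  p1 = b.b.0 | d.c.0 → —b→ p2, —d→ p3
  p2 = b.0 | d.c.0 → —b→ p4, —d→ p5
  p3 = b.b.0 | c.0 → —b→ p5, —c→ p6
  p4 = 0 | d.c.0 → —d→ p7
  p5 = b.0 | c.0 → —b→ p7, —c→ p8
  p6 = b.b.0 | 0 → —b→ p8
  p7 = 0 | c.0 → —c→ p9
  p8 = b.0 | 0 → —b→ p9
  p9 = 0 | 0 → (no moves)
Q's transition system — 11 states:
  q0 = d.(b.b.0 | d.c.0 + c.0) → —d→ q1
  q1 = b.b.0 | d.c.0 + c.0 → —b→ q2, —c→ q3, —d→ q4
  q2 = b.0 | d.c.0 → —b→ q5, —d→ q6
  q3 = 0 → (no moves)
  q4 = b.b.0 | c.0 → —b→ q6, —c→ q7
  q5 = 0 | d.c.0 → —d→ q8
  q6 = b.0 | c.0 → —b→ q8, —c→ q9
  q7 = b.b.0 | 0 → —b→ q9
  q8 = 0 | c.0 → —c→ q10
  q9 = b.0 | 0 → —b→ q10
  q10 = 0 | 0 → (no moves)
Coarsest stable partition (strong bisimilarity classes):
  B0 = {p0}
  B1 = {p1}
  B2 = {p3, q4}
  B3 = {p6, q7}
  B4 = {p8, q9}
  B5 = {p9, q10, q3}
  B6 = {p5, q6}
  B7 = {p7, q8}
  B8 = {p2, q2}
  B9 = {p4, q5}
  B10 = {q0}
  B11 = {q1}
p0 ∈ B0, q0 ∈ B10 → different blocks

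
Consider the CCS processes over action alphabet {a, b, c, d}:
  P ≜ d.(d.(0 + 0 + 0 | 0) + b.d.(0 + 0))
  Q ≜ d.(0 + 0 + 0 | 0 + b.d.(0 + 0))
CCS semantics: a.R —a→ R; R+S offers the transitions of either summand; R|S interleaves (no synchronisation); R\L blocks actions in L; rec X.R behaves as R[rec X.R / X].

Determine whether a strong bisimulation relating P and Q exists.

Reachable graph of P (5 states):
  p0 = d.(d.(0 + 0 + 0 | 0) + b.d.(0 + 0)) ⊢ ··d··> p1
  p1 = d.(0 + 0 + 0 | 0) + b.d.(0 + 0) ⊢ ··b··> p2, ··d··> p3
  p2 = d.(0 + 0) ⊢ ··d··> p4
  p3 = 0 + 0 + 0 | 0 ⊢ (no moves)
  p4 = 0 + 0 ⊢ (no moves)
Reachable graph of Q (4 states):
  q0 = d.(0 + 0 + 0 | 0 + b.d.(0 + 0)) ⊢ ··d··> q1
  q1 = 0 + 0 + 0 | 0 + b.d.(0 + 0) ⊢ ··b··> q2
  q2 = d.(0 + 0) ⊢ ··d··> q3
  q3 = 0 + 0 ⊢ (no moves)
Partition-refinement fixed point:
  B0 = {p0}
  B1 = {p1}
  B2 = {p3, p4, q3}
  B3 = {p2, q2}
  B4 = {q0}
  B5 = {q1}
p0 ∈ B0, q0 ∈ B4 → different blocks

NO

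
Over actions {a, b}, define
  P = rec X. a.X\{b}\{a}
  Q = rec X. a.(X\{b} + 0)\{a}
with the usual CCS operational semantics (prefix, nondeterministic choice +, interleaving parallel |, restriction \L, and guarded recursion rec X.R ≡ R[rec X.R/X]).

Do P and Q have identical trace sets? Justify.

LTS(P): 2 reachable states
  p0 = rec X. a.X\{b}\{a} ⊢ —a→ p1
  p1 = (rec X. a.X\{b}\{a})\{b}\{a} ⊢ ∅
LTS(Q): 2 reachable states
  q0 = rec X. a.(X\{b} + 0)\{a} ⊢ —a→ q1
  q1 = ((rec X. a.(X\{b} + 0)\{a})\{b} + 0)\{a} ⊢ ∅
Coarsest stable partition (strong bisimilarity classes):
  B0 = {p0, q0}
  B1 = {p1, q1}
p0 ∈ B0, q0 ∈ B0 → same block
Bisimilar ⇒ trace-equivalent.

YES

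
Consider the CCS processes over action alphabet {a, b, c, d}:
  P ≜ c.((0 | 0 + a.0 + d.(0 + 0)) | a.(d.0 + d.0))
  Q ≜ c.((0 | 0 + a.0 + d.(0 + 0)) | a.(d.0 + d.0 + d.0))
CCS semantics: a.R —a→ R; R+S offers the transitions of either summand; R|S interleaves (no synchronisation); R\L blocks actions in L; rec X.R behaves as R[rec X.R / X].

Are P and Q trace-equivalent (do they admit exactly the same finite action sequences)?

P's transition system — 10 states:
  p0 = c.((0 | 0 + a.0 + d.(0 + 0)) | a.(d.0 + d.0)) :: =c=> p1
  p1 = (0 | 0 + a.0 + d.(0 + 0)) | a.(d.0 + d.0) :: =a=> p2, =a=> p3, =d=> p4
  p2 = (0 | 0 + a.0 + d.(0 + 0)) | (d.0 + d.0) :: =a=> p5, =d=> p6, =d=> p7
  p3 = 0 | a.(d.0 + d.0) :: =a=> p5
  p4 = (0 + 0) | a.(d.0 + d.0) :: =a=> p6
  p5 = 0 | (d.0 + d.0) :: =d=> p8
  p6 = (0 + 0) | (d.0 + d.0) :: =d=> p9
  p7 = (0 | 0 + a.0 + d.(0 + 0)) | 0 :: =a=> p8, =d=> p9
  p8 = 0 | 0 :: ∅
  p9 = (0 + 0) | 0 :: ∅
Q's transition system — 10 states:
  q0 = c.((0 | 0 + a.0 + d.(0 + 0)) | a.(d.0 + d.0 + d.0)) :: =c=> q1
  q1 = (0 | 0 + a.0 + d.(0 + 0)) | a.(d.0 + d.0 + d.0) :: =a=> q2, =a=> q3, =d=> q4
  q2 = (0 | 0 + a.0 + d.(0 + 0)) | (d.0 + d.0 + d.0) :: =a=> q5, =d=> q6, =d=> q7
  q3 = 0 | a.(d.0 + d.0 + d.0) :: =a=> q5
  q4 = (0 + 0) | a.(d.0 + d.0 + d.0) :: =a=> q6
  q5 = 0 | (d.0 + d.0 + d.0) :: =d=> q8
  q6 = (0 + 0) | (d.0 + d.0 + d.0) :: =d=> q9
  q7 = (0 | 0 + a.0 + d.(0 + 0)) | 0 :: =a=> q8, =d=> q9
  q8 = 0 | 0 :: ∅
  q9 = (0 + 0) | 0 :: ∅
Coarsest stable partition (strong bisimilarity classes):
  B0 = {p0, q0}
  B1 = {p1, q1}
  B2 = {p2, q2}
  B3 = {p7, q7}
  B4 = {p8, p9, q8, q9}
  B5 = {p5, p6, q5, q6}
  B6 = {p3, p4, q3, q4}
p0 ∈ B0, q0 ∈ B0 → same block
Bisimilar ⇒ trace-equivalent.

trace-equivalent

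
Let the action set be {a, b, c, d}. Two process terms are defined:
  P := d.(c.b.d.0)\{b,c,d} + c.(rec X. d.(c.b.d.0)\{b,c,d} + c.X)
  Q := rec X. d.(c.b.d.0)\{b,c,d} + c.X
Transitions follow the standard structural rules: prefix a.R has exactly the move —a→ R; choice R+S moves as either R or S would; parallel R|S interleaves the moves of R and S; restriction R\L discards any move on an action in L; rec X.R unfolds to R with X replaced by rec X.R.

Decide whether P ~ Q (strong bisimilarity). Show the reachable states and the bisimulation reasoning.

P ~ Q

Reachable graph of P (3 states):
  p0 = d.(c.b.d.0)\{b,c,d} + c.(rec X. d.(c.b.d.0)\{b,c,d} + c.X) | -c-> p1, -d-> p2
  p1 = rec X. d.(c.b.d.0)\{b,c,d} + c.X | -c-> p1, -d-> p2
  p2 = (c.b.d.0)\{b,c,d} | deadlocked
Reachable graph of Q (2 states):
  q0 = rec X. d.(c.b.d.0)\{b,c,d} + c.X | -c-> q0, -d-> q1
  q1 = (c.b.d.0)\{b,c,d} | deadlocked
Partition-refinement fixed point:
  B0 = {p0, p1, q0}
  B1 = {p2, q1}
p0 ∈ B0, q0 ∈ B0 → same block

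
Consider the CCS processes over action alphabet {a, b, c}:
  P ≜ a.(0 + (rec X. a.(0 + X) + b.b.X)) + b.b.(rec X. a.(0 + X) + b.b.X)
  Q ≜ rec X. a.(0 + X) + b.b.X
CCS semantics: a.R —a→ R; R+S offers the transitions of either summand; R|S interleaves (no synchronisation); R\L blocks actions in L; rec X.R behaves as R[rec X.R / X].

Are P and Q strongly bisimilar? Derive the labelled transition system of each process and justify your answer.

LTS(P): 4 reachable states
  s0 = a.(0 + (rec X. a.(0 + X) + b.b.X)) + b.b.(rec X. a.(0 + X) + b.b.X) :: =a=> s1, =b=> s2
  s1 = 0 + (rec X. a.(0 + X) + b.b.X) :: =a=> s1, =b=> s2
  s2 = b.(rec X. a.(0 + X) + b.b.X) :: =b=> s3
  s3 = rec X. a.(0 + X) + b.b.X :: =a=> s1, =b=> s2
LTS(Q): 3 reachable states
  t0 = rec X. a.(0 + X) + b.b.X :: =a=> t1, =b=> t2
  t1 = 0 + (rec X. a.(0 + X) + b.b.X) :: =a=> t1, =b=> t2
  t2 = b.(rec X. a.(0 + X) + b.b.X) :: =b=> t0
Coarsest stable partition (strong bisimilarity classes):
  B0 = {s0, s1, s3, t0, t1}
  B1 = {s2, t2}
s0 ∈ B0, t0 ∈ B0 → same block

YES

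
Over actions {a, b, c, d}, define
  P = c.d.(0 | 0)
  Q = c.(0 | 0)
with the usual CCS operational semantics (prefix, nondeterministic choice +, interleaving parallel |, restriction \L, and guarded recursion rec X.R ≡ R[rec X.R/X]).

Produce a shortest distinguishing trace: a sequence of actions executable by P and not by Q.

cd

Reachable graph of P (3 states):
  m0 = c.d.(0 | 0) → --c--▸ m1
  m1 = d.(0 | 0) → --d--▸ m2
  m2 = 0 | 0 → ∅
Reachable graph of Q (2 states):
  n0 = c.(0 | 0) → --c--▸ n1
  n1 = 0 | 0 → ∅
Run σ = ⟨cd⟩ on P: start {m0}
  [1] c ⇒ {m1}
  [2] d ⇒ {m2}
  — P admits the full trace.
Run σ = ⟨cd⟩ on Q: start {n0}
  [1] c ⇒ {n1}
  [2] d ⇒ ∅ (Q stuck)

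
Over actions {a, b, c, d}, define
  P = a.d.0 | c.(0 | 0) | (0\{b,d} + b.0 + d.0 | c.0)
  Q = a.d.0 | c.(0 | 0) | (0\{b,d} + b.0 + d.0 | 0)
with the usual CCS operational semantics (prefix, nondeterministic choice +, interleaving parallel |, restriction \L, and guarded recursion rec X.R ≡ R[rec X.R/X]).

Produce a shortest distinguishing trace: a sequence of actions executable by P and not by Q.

cc

Reachable graph of P (30 states):
  m0 = a.d.0 | c.(0 | 0) | (0\{b,d} + b.0 + d.0 | c.0) has moves -a-> m1, -b-> m2, -c-> m3, -c-> m4, -d-> m5
  m1 = d.0 | c.(0 | 0) | (0\{b,d} + b.0 + d.0 | c.0) has moves -b-> m6, -c-> m7, -c-> m8, -d-> m10, -d-> m9
  m2 = a.d.0 | c.(0 | 0) | 0 has moves -a-> m6, -c-> m11
  m3 = a.d.0 | (0 | 0) | (0\{b,d} + b.0 + d.0 | c.0) has moves -a-> m7, -b-> m11, -c-> m12, -d-> m13
  m4 = a.d.0 | c.(0 | 0) | (d.0 | 0) has moves -a-> m8, -c-> m12, -d-> m14
  m5 = a.d.0 | c.(0 | 0) | (0 | c.0) has moves -a-> m10, -c-> m13, -c-> m14
  m6 = d.0 | c.(0 | 0) | 0 has moves -c-> m15, -d-> m16
  m7 = d.0 | (0 | 0) | (0\{b,d} + b.0 + d.0 | c.0) has moves -b-> m15, -c-> m17, -d-> m18, -d-> m19
  m8 = d.0 | c.(0 | 0) | (d.0 | 0) has moves -c-> m17, -d-> m20, -d-> m21
  m9 = 0 | c.(0 | 0) | (0\{b,d} + b.0 + d.0 | c.0) has moves -b-> m16, -c-> m18, -c-> m20, -d-> m22
  m10 = d.0 | c.(0 | 0) | (0 | c.0) has moves -c-> m19, -c-> m21, -d-> m22
  m11 = a.d.0 | (0 | 0) | 0 has moves -a-> m15
  m12 = a.d.0 | (0 | 0) | (d.0 | 0) has moves -a-> m17, -d-> m23
  m13 = a.d.0 | (0 | 0) | (0 | c.0) has moves -a-> m19, -c-> m23
  m14 = a.d.0 | c.(0 | 0) | (0 | 0) has moves -a-> m21, -c-> m23
  m15 = d.0 | (0 | 0) | 0 has moves -d-> m24
  m16 = 0 | c.(0 | 0) | 0 has moves -c-> m24
  m17 = d.0 | (0 | 0) | (d.0 | 0) has moves -d-> m25, -d-> m26
  m18 = 0 | (0 | 0) | (0\{b,d} + b.0 + d.0 | c.0) has moves -b-> m24, -c-> m25, -d-> m27
  m19 = d.0 | (0 | 0) | (0 | c.0) has moves -c-> m26, -d-> m27
  m20 = 0 | c.(0 | 0) | (d.0 | 0) has moves -c-> m25, -d-> m28
  m21 = d.0 | c.(0 | 0) | (0 | 0) has moves -c-> m26, -d-> m28
  m22 = 0 | c.(0 | 0) | (0 | c.0) has moves -c-> m27, -c-> m28
  m23 = a.d.0 | (0 | 0) | (0 | 0) has moves -a-> m26
  m24 = 0 | (0 | 0) | 0 has moves ∅
  m25 = 0 | (0 | 0) | (d.0 | 0) has moves -d-> m29
  m26 = d.0 | (0 | 0) | (0 | 0) has moves -d-> m29
  m27 = 0 | (0 | 0) | (0 | c.0) has moves -c-> m29
  m28 = 0 | c.(0 | 0) | (0 | 0) has moves -c-> m29
  m29 = 0 | (0 | 0) | (0 | 0) has moves ∅
Reachable graph of Q (18 states):
  n0 = a.d.0 | c.(0 | 0) | (0\{b,d} + b.0 + d.0 | 0) has moves -a-> n1, -b-> n2, -c-> n3, -d-> n4
  n1 = d.0 | c.(0 | 0) | (0\{b,d} + b.0 + d.0 | 0) has moves -b-> n5, -c-> n6, -d-> n7, -d-> n8
  n2 = a.d.0 | c.(0 | 0) | 0 has moves -a-> n5, -c-> n9
  n3 = a.d.0 | (0 | 0) | (0\{b,d} + b.0 + d.0 | 0) has moves -a-> n6, -b-> n9, -d-> n10
  n4 = a.d.0 | c.(0 | 0) | (0 | 0) has moves -a-> n8, -c-> n10
  n5 = d.0 | c.(0 | 0) | 0 has moves -c-> n11, -d-> n12
  n6 = d.0 | (0 | 0) | (0\{b,d} + b.0 + d.0 | 0) has moves -b-> n11, -d-> n13, -d-> n14
  n7 = 0 | c.(0 | 0) | (0\{b,d} + b.0 + d.0 | 0) has moves -b-> n12, -c-> n13, -d-> n15
  n8 = d.0 | c.(0 | 0) | (0 | 0) has moves -c-> n14, -d-> n15
  n9 = a.d.0 | (0 | 0) | 0 has moves -a-> n11
  n10 = a.d.0 | (0 | 0) | (0 | 0) has moves -a-> n14
  n11 = d.0 | (0 | 0) | 0 has moves -d-> n16
  n12 = 0 | c.(0 | 0) | 0 has moves -c-> n16
  n13 = 0 | (0 | 0) | (0\{b,d} + b.0 + d.0 | 0) has moves -b-> n16, -d-> n17
  n14 = d.0 | (0 | 0) | (0 | 0) has moves -d-> n17
  n15 = 0 | c.(0 | 0) | (0 | 0) has moves -c-> n17
  n16 = 0 | (0 | 0) | 0 has moves ∅
  n17 = 0 | (0 | 0) | (0 | 0) has moves ∅
Trace ⟨cc⟩ through P, begin at {m0}:
  [1] c ⇒ {m3, m4}
  [2] c ⇒ {m12}
  — P admits the full trace.
Trace ⟨cc⟩ through Q, begin at {n0}:
  [1] c ⇒ {n3}
  [2] c ⇒ no successor for Q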